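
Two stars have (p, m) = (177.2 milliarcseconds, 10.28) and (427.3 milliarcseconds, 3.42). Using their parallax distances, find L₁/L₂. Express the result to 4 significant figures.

L₁/L₂ = 0.01048

d₁ = 1/p₁ = 1/0.1772″ = 5.6433 pc; d₂ = 1/p₂ = 1/0.4273″ = 2.3403 pc.
M₁ = m₁ − 5 log₁₀ d₁ + 5 = 10.28 − 3.7577 + 5 = 11.5223.
M₂ = 3.42 − 1.8464 + 5 = 6.5736.
L₁/L₂ = 10^(0.4(M₂ − M₁)) = 10^(0.4 × (-4.9487)) = 10^(-1.97948) = 0.010484.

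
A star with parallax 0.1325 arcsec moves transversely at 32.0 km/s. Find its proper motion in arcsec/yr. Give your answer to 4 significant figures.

0.8945 arcsec/yr

d = 1/p = 1/0.1325″ = 7.5472 pc.
μ = v_t / (4.74 d) = 32.0 / (4.74 × 7.5472) = 32.0 / 35.774 = 0.8945 ″/yr.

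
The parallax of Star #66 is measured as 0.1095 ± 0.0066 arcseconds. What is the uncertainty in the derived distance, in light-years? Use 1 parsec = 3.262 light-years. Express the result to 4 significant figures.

1.796 ly

d = 1/p, so σ_d = σ_p / p².
σ_d = 0.00660 / (0.1095)² = 0.00660 / 0.01199 = 0.55046 pc = 0.55046 × 3.262 ly = 1.7956 ly.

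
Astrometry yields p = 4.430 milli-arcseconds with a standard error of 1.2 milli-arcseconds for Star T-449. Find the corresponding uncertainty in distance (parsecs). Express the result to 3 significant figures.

d = 1/p, so σ_d = σ_p / p².
σ_d = 0.00120 / (0.004430)² = 0.00120 / 0.000019625 = 61.146 pc.

61.1 pc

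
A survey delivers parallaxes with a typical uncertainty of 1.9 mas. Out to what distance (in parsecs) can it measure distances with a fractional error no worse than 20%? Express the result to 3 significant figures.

105 pc

σ_d/d = σ_p/p, so the condition is σ_p/p ≤ 0.20, i.e. p ≥ σ_p/0.20.
p_min = 1.9/0.20 = 9.5 mas = 0.0095 arcsec.
d_max = 1/p_min = 1/0.0095 = 105.26 pc.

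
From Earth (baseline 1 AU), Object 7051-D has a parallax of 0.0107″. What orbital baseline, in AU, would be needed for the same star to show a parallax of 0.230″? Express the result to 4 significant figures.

21.50 AU

Parallax scales linearly with baseline: p ∝ B, so B = p_target / p_Earth × 1 AU.
B = 0.230 / 0.0107 = 21.495 AU.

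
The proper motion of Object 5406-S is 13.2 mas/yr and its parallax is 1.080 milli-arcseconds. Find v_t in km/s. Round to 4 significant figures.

57.93 km/s

d = 1/p = 1/0.001080″ = 925.93 pc.
μ = 13.2 mas/yr = 0.0132 ″/yr.
v_t = 4.74 × μ × d = 4.74 × 0.0132 × 925.93 = 57.934 km/s.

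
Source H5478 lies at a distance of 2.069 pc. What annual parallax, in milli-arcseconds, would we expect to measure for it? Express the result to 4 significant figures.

p = 1/d = 1/2.069 = 0.48333 arcsec.
= 0.48333 × 1000 = 483.33 mas.

483.3 mas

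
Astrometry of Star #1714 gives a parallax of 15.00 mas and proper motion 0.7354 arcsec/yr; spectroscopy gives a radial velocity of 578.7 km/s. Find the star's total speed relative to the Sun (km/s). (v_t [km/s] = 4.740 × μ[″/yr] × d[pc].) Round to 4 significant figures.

623.6 km/s

d = 1/p = 1/0.01500″ = 66.667 pc.
v_t = 4.740 μ d = 4.740 × 0.7354 × 66.667 = 232.39 km/s.
v = √(v_r² + v_t²) = √(578.7² + 232.39²) = √388899 = 623.62 km/s.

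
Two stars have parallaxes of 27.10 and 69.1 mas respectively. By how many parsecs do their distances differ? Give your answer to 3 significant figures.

22.4 pc

d_A = 1/0.02710″ = 36.9 pc; d_B = 1/0.06910″ = 14.472 pc.
|d_B − d_A| = |14.472 − 36.9| = 22.428 pc.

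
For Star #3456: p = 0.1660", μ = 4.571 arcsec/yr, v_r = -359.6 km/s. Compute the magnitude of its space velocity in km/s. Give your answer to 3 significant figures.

d = 1/p = 1/0.1660″ = 6.0241 pc.
v_t = 4.740 μ d = 4.740 × 4.571 × 6.0241 = 130.52 km/s.
v = √(v_r² + v_t²) = √((-359.6)² + 130.52²) = √146348 = 382.55 km/s.

383 km/s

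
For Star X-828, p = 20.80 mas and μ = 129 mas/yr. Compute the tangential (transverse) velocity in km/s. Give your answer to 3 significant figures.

d = 1/p = 1/0.02080″ = 48.077 pc.
μ = 129 mas/yr = 0.129 ″/yr.
v_t = 4.74 × μ × d = 4.74 × 0.129 × 48.077 = 29.397 km/s.

29.4 km/s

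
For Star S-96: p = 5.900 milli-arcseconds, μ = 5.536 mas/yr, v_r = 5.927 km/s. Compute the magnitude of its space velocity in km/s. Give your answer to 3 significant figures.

d = 1/p = 1/0.005900″ = 169.49 pc.
μ = 5.536 mas/yr = 0.005536 ″/yr.
v_t = 4.740 μ d = 4.740 × 0.005536 × 169.49 = 4.4475 km/s.
v = √(v_r² + v_t²) = √(5.927² + 4.4475²) = √54.9096 = 7.4101 km/s.

7.41 km/s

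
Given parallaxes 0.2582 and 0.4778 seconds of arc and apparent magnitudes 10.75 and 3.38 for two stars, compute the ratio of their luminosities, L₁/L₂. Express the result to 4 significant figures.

d₁ = 1/p₁ = 1/0.2582″ = 3.873 pc; d₂ = 1/p₂ = 1/0.4778″ = 2.0929 pc.
M₁ = m₁ − 5 log₁₀ d₁ + 5 = 10.75 − 2.9402 + 5 = 12.8098.
M₂ = 3.38 − 1.6037 + 5 = 6.7763.
L₁/L₂ = 10^(0.4(M₂ − M₁)) = 10^(0.4 × (-6.0335)) = 10^(-2.41340) = 0.0038601.

L₁/L₂ = 0.003860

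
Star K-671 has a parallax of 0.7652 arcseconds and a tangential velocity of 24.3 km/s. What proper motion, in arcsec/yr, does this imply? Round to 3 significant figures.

3.92 arcsec/yr

d = 1/p = 1/0.7652″ = 1.3068 pc.
μ = v_t / (4.74 d) = 24.3 / (4.74 × 1.3068) = 24.3 / 6.1942 = 3.923 ″/yr.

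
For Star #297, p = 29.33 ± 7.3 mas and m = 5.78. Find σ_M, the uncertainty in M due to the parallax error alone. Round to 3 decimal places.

M = m − 5 log₁₀ d + 5 = m + 5 log₁₀ p + 5, so ∂M/∂p = 5/(p ln 10).
σ_M = (5/ln 10) · (σ_p/p) = 2.1715 × 7.3/29.33 = 2.1715 × 0.24889 = 0.54046.

σ_M = 0.540 mag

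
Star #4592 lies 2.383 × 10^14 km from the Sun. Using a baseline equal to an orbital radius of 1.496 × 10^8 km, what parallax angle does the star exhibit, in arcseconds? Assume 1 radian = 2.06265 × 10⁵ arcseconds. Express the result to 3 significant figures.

θ ≈ B/d = (1.496 × 10^8) / (2.383 × 10^14) = 6.2778 × 10^-7 rad.
In arcseconds: 6.2778 × 10^-7 × 206265 = 0.12949″.

0.129 arcsec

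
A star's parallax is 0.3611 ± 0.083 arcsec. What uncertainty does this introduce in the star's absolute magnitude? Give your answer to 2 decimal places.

σ_M = 0.50 mag

M = m − 5 log₁₀ d + 5 = m + 5 log₁₀ p + 5, so ∂M/∂p = 5/(p ln 10).
σ_M = (5/ln 10) · (σ_p/p) = 2.1715 × 0.083/0.3611 = 2.1715 × 0.22985 = 0.49912.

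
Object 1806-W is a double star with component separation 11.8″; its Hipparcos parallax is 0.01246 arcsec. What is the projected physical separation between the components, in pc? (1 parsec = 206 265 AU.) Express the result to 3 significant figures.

0.00459 pc

d = 1/p = 1/0.01246″ = 80.257 pc.
At distance d (pc), an angle of θ arcsec spans θ·d AU: s = 11.8 × 80.257 = 947.03 AU.
= 947.03 / 206265 = 0.0045913 pc.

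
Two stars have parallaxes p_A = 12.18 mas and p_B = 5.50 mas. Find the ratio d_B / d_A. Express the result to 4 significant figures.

Since d = 1/p, d_B/d_A = p_A/p_B.
= 12.18 / 5.50 = 2.2145.

2.215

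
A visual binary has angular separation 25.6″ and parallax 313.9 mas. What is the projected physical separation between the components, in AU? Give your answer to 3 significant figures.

81.6 AU

d = 1/p = 1/0.3139″ = 3.1857 pc.
At distance d (pc), an angle of θ arcsec spans θ·d AU: s = 25.6 × 3.1857 = 81.554 AU.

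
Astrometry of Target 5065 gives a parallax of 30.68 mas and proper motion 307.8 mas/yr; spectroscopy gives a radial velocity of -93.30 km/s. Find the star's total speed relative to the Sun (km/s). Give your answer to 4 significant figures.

d = 1/p = 1/0.03068″ = 32.595 pc.
μ = 307.8 mas/yr = 0.3078 ″/yr.
v_t = 4.740 μ d = 4.740 × 0.3078 × 32.595 = 47.555 km/s.
v = √(v_r² + v_t²) = √((-93.30)² + 47.555²) = √10966.4 = 104.72 km/s.

104.7 km/s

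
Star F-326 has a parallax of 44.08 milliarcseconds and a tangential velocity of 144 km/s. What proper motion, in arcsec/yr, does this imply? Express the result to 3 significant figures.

d = 1/p = 1/0.04408″ = 22.686 pc.
μ = v_t / (4.74 d) = 144 / (4.74 × 22.686) = 144 / 107.53 = 1.3392 ″/yr.

1.34 arcsec/yr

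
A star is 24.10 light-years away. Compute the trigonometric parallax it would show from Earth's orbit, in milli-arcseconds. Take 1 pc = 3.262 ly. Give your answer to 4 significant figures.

d = 24.10 ly ÷ 3.262 = 7.3881 pc.
p = 1/d = 1/7.3881 = 0.13535 arcsec.
= 0.13535 × 1000 = 135.35 mas.

135.4 mas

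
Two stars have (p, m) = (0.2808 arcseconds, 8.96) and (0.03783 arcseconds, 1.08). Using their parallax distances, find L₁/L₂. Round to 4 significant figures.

L₁/L₂ = 1.279 × 10^-5

d₁ = 1/p₁ = 1/0.2808″ = 3.5613 pc; d₂ = 1/p₂ = 1/0.03783″ = 26.434 pc.
M₁ = m₁ − 5 log₁₀ d₁ + 5 = 8.96 − 2.7580 + 5 = 11.2020.
M₂ = 1.08 − 7.1108 + 5 = -1.0308.
L₁/L₂ = 10^(0.4(M₂ − M₁)) = 10^(0.4 × (-12.2328)) = 10^(-4.89312) = 0.00001279.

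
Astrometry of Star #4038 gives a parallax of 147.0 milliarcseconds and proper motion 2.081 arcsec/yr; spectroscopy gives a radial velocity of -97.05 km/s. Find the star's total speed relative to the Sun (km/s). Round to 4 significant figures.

d = 1/p = 1/0.1470″ = 6.8027 pc.
v_t = 4.740 μ d = 4.740 × 2.081 × 6.8027 = 67.101 km/s.
v = √(v_r² + v_t²) = √((-97.05)² + 67.101²) = √13921.2 = 117.99 km/s.

118.0 km/s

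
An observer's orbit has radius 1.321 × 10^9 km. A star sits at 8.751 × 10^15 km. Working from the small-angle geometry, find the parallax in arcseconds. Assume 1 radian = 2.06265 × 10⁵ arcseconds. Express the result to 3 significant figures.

θ ≈ B/d = (1.321 × 10^9) / (8.751 × 10^15) = 1.5095 × 10^-7 rad.
In arcseconds: 1.5095 × 10^-7 × 206265 = 0.031136″.

0.0311 arcsec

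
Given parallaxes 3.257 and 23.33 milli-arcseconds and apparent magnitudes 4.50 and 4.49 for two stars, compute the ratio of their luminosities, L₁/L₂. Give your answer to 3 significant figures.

d₁ = 1/p₁ = 1/0.003257″ = 307.03 pc; d₂ = 1/p₂ = 1/0.02333″ = 42.863 pc.
M₁ = m₁ − 5 log₁₀ d₁ + 5 = 4.50 − 12.4359 + 5 = -2.9359.
M₂ = 4.49 − 8.1604 + 5 = 1.3296.
L₁/L₂ = 10^(0.4(M₂ − M₁)) = 10^(0.4 × 4.2655) = 10^1.70620 = 50.839.

L₁/L₂ = 50.8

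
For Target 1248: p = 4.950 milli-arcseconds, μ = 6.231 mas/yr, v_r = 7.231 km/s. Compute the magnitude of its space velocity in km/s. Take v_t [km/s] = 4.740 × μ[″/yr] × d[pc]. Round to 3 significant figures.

9.37 km/s

d = 1/p = 1/0.004950″ = 202.02 pc.
μ = 6.231 mas/yr = 0.006231 ″/yr.
v_t = 4.740 μ d = 4.740 × 0.006231 × 202.02 = 5.9666 km/s.
v = √(v_r² + v_t²) = √(7.231² + 5.9666²) = √87.8877 = 9.3748 km/s.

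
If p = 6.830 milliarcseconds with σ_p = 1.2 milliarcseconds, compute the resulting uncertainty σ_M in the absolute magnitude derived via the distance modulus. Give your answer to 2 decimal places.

M = m − 5 log₁₀ d + 5 = m + 5 log₁₀ p + 5, so ∂M/∂p = 5/(p ln 10).
σ_M = (5/ln 10) · (σ_p/p) = 2.1715 × 1.2/6.830 = 2.1715 × 0.1757 = 0.38153.

σ_M = 0.38 mag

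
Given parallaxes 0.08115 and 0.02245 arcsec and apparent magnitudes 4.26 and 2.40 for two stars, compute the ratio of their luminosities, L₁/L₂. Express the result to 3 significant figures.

L₁/L₂ = 0.0138

d₁ = 1/p₁ = 1/0.08115″ = 12.323 pc; d₂ = 1/p₂ = 1/0.02245″ = 44.543 pc.
M₁ = m₁ − 5 log₁₀ d₁ + 5 = 4.26 − 5.4536 + 5 = 3.8064.
M₂ = 2.40 − 8.2439 + 5 = -0.8439.
L₁/L₂ = 10^(0.4(M₂ − M₁)) = 10^(0.4 × (-4.6503)) = 10^(-1.86012) = 0.0138.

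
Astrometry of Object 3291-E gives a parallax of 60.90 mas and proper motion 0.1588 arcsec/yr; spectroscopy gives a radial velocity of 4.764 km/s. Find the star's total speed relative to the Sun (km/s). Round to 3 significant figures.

d = 1/p = 1/0.06090″ = 16.42 pc.
v_t = 4.740 μ d = 4.740 × 0.1588 × 16.42 = 12.36 km/s.
v = √(v_r² + v_t²) = √(4.764² + 12.36²) = √175.465 = 13.246 km/s.

13.2 km/s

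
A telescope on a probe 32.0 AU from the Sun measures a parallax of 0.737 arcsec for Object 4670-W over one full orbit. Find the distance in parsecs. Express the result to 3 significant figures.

With baseline B (in AU) and parallax p (in arcsec), d = B/p parsecs.
d = 32.0 / 0.737 = 43.419 pc.

43.4 pc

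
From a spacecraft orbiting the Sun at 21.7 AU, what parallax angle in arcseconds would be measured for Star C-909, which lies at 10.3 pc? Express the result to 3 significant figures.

2.11 arcsec

p (arcsec) = B (AU) / d (pc).
p = 21.7 / 10.3 = 2.1068 arcsec.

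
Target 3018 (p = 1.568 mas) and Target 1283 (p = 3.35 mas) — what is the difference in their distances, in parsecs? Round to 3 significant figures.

339 pc

d_A = 1/0.001568″ = 637.76 pc; d_B = 1/0.003350″ = 298.51 pc.
|d_B − d_A| = |298.51 − 637.76| = 339.25 pc.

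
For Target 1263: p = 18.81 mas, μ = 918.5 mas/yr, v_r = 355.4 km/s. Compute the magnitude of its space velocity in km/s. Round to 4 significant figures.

424.1 km/s

d = 1/p = 1/0.01881″ = 53.163 pc.
μ = 918.5 mas/yr = 0.9185 ″/yr.
v_t = 4.740 μ d = 4.740 × 0.9185 × 53.163 = 231.46 km/s.
v = √(v_r² + v_t²) = √(355.4² + 231.46²) = √179883 = 424.13 km/s.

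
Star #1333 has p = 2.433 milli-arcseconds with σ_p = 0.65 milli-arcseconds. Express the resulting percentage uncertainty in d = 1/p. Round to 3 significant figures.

26.7%

For d = 1/p, |σ_d/d| = |σ_p/p|.
σ_p/p = 0.65 / 2.433 = 0.26716 = 26.716%.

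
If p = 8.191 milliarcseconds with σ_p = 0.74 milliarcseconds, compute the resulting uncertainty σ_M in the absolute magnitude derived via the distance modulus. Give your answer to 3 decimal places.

M = m − 5 log₁₀ d + 5 = m + 5 log₁₀ p + 5, so ∂M/∂p = 5/(p ln 10).
σ_M = (5/ln 10) · (σ_p/p) = 2.1715 × 0.74/8.191 = 2.1715 × 0.090343 = 0.19618.

σ_M = 0.196 mag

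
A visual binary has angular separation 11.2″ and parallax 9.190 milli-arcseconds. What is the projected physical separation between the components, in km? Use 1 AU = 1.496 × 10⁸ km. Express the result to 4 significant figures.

1.823 × 10^11 km

d = 1/p = 1/0.009190″ = 108.81 pc.
At distance d (pc), an angle of θ arcsec spans θ·d AU: s = 11.2 × 108.81 = 1218.7 AU.
= 1218.7 × 1.496 × 10⁸ km = 1.8232 × 10^11 km.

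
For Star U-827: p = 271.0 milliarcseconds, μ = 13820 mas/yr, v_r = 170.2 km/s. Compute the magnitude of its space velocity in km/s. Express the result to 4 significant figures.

d = 1/p = 1/0.2710″ = 3.69 pc.
μ = 13820 mas/yr = 13.82 ″/yr.
v_t = 4.740 μ d = 4.740 × 13.82 × 3.69 = 241.72 km/s.
v = √(v_r² + v_t²) = √(170.2² + 241.72²) = √87396.6 = 295.63 km/s.

295.6 km/s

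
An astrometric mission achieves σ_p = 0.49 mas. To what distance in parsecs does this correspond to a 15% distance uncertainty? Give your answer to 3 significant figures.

σ_d/d = σ_p/p, so the condition is σ_p/p ≤ 0.15, i.e. p ≥ σ_p/0.15.
p_min = 0.49/0.15 = 3.2667 mas = 0.0032667 arcsec.
d_max = 1/p_min = 1/0.0032667 = 306.12 pc.

306 pc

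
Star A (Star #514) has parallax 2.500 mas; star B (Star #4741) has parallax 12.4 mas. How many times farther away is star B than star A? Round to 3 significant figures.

Since d = 1/p, d_B/d_A = p_A/p_B.
= 2.500 / 12.4 = 0.20161.

0.202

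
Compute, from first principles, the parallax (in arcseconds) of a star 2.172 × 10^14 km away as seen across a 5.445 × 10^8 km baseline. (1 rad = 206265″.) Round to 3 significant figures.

θ ≈ B/d = (5.445 × 10^8) / (2.172 × 10^14) = 2.5069 × 10^-6 rad.
In arcseconds: 2.5069 × 10^-6 × 206265 = 0.51709″.

0.517 arcsec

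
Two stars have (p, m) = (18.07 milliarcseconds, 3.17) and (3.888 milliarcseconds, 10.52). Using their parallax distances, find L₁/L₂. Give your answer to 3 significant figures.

d₁ = 1/p₁ = 1/0.01807″ = 55.34 pc; d₂ = 1/p₂ = 1/0.003888″ = 257.2 pc.
M₁ = m₁ − 5 log₁₀ d₁ + 5 = 3.17 − 8.7152 + 5 = -0.5452.
M₂ = 10.52 − 12.0514 + 5 = 3.4686.
L₁/L₂ = 10^(0.4(M₂ − M₁)) = 10^(0.4 × 4.0138) = 10^1.60552 = 40.32.

L₁/L₂ = 40.3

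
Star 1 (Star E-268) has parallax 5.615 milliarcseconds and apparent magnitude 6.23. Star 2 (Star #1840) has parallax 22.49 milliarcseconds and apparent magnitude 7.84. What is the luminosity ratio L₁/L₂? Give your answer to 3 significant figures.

d₁ = 1/p₁ = 1/0.005615″ = 178.09 pc; d₂ = 1/p₂ = 1/0.02249″ = 44.464 pc.
M₁ = m₁ − 5 log₁₀ d₁ + 5 = 6.23 − 11.2532 + 5 = -0.0232.
M₂ = 7.84 − 8.2400 + 5 = 4.6000.
L₁/L₂ = 10^(0.4(M₂ − M₁)) = 10^(0.4 × 4.6232) = 10^1.84928 = 70.677.

L₁/L₂ = 70.7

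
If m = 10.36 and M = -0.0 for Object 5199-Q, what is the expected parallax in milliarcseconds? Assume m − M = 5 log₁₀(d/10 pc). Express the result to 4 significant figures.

m − M = 10.36 − (-0.0) = 10.36.
d = 10^((m−M)/5 + 1) = 10^3.072 = 1180.3 pc.
p = 1/d = 1/1180.3 = 0.00084724 arcsec = 0.84724 mas.

0.8472 mas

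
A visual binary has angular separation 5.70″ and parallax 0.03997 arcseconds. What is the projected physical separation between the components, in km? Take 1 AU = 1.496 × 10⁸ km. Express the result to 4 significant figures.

d = 1/p = 1/0.03997″ = 25.019 pc.
At distance d (pc), an angle of θ arcsec spans θ·d AU: s = 5.70 × 25.019 = 142.61 AU.
= 142.61 × 1.496 × 10⁸ km = 2.1334 × 10^10 km.

2.133 × 10^10 km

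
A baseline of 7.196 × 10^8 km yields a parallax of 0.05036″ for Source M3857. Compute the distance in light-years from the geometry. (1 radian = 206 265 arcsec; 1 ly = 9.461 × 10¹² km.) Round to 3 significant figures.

θ = 0.05036″ = 0.05036/206265 = 2.4415 × 10^-7 rad.
d = B/θ = (7.196 × 10^8) / (2.4415 × 10^-7) = 2.9474 × 10^15 km = (2.9474 × 10^15) / (9.461 × 10^12) ly = 311.53 ly.

312 ly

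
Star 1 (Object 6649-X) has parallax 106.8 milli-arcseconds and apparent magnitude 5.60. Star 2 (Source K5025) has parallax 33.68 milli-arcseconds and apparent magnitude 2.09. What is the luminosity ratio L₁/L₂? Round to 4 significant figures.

d₁ = 1/p₁ = 1/0.1068″ = 9.3633 pc; d₂ = 1/p₂ = 1/0.03368″ = 29.691 pc.
M₁ = m₁ − 5 log₁₀ d₁ + 5 = 5.60 − 4.8571 + 5 = 5.7429.
M₂ = 2.09 − 7.3631 + 5 = -0.2731.
L₁/L₂ = 10^(0.4(M₂ − M₁)) = 10^(0.4 × (-6.0160)) = 10^(-2.40640) = 0.0039228.

L₁/L₂ = 0.003923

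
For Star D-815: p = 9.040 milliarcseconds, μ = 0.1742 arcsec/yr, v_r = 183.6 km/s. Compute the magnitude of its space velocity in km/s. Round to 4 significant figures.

205.1 km/s

d = 1/p = 1/0.009040″ = 110.62 pc.
v_t = 4.740 μ d = 4.740 × 0.1742 × 110.62 = 91.34 km/s.
v = √(v_r² + v_t²) = √(183.6² + 91.34²) = √42052 = 205.07 km/s.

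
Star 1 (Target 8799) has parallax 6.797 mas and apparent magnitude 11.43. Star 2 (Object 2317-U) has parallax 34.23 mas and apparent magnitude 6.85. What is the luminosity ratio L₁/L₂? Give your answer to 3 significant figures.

L₁/L₂ = 0.373

d₁ = 1/p₁ = 1/0.006797″ = 147.12 pc; d₂ = 1/p₂ = 1/0.03423″ = 29.214 pc.
M₁ = m₁ − 5 log₁₀ d₁ + 5 = 11.43 − 10.8384 + 5 = 5.5916.
M₂ = 6.85 − 7.3280 + 5 = 4.5220.
L₁/L₂ = 10^(0.4(M₂ − M₁)) = 10^(0.4 × (-1.0696)) = 10^(-0.42784) = 0.37339.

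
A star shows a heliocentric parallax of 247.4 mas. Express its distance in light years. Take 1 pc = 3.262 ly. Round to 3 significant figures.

13.2 light years

p = 247.4 mas = 0.2474 arcsec.
d = 1/p = 1/0.2474 = 4.042 pc.
In light-years: 4.042 × 3.262 = 13.185 ly.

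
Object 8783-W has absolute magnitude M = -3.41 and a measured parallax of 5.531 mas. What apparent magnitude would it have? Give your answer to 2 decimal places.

d = 1/p = 1/0.005531″ = 180.8 pc.
m − M = 5 log₁₀ d − 5 = 5 log₁₀(180.8) − 5 = 11.2860 − 5 = 6.2860.
m = M + (m − M) = -3.41 + 6.2860 = 2.88.

m = 2.88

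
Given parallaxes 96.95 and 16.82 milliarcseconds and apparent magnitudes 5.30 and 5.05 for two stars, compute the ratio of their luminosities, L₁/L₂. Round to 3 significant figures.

d₁ = 1/p₁ = 1/0.09695″ = 10.315 pc; d₂ = 1/p₂ = 1/0.01682″ = 59.453 pc.
M₁ = m₁ − 5 log₁₀ d₁ + 5 = 5.30 − 5.0673 + 5 = 5.2327.
M₂ = 5.05 − 8.8709 + 5 = 1.1791.
L₁/L₂ = 10^(0.4(M₂ − M₁)) = 10^(0.4 × (-4.0536)) = 10^(-1.62144) = 0.023909.

L₁/L₂ = 0.0239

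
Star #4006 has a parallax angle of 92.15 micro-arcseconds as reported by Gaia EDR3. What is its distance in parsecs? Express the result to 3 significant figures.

p = 92.15 micro-arcseconds = 0.00009215 arcsec.
d = 1/p = 1/0.00009215 = 10852 pc.

10900 pc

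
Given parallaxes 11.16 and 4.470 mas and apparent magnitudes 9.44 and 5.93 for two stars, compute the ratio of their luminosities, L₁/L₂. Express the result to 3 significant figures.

d₁ = 1/p₁ = 1/0.01116″ = 89.606 pc; d₂ = 1/p₂ = 1/0.004470″ = 223.71 pc.
M₁ = m₁ − 5 log₁₀ d₁ + 5 = 9.44 − 9.7617 + 5 = 4.6783.
M₂ = 5.93 − 11.7484 + 5 = -0.8184.
L₁/L₂ = 10^(0.4(M₂ − M₁)) = 10^(0.4 × (-5.4967)) = 10^(-2.19868) = 0.0063288.

L₁/L₂ = 0.00633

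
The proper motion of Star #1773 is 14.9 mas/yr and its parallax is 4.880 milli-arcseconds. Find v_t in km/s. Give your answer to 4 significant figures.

14.47 km/s

d = 1/p = 1/0.004880″ = 204.92 pc.
μ = 14.9 mas/yr = 0.0149 ″/yr.
v_t = 4.74 × μ × d = 4.74 × 0.0149 × 204.92 = 14.473 km/s.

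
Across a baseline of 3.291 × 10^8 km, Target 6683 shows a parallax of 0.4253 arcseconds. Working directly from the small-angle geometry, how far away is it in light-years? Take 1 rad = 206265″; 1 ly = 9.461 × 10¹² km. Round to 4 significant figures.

θ = 0.4253″ = 0.4253/206265 = 2.0619 × 10^-6 rad.
d = B/θ = (3.291 × 10^8) / (2.0619 × 10^-6) = 1.5961 × 10^14 km = (1.5961 × 10^14) / (9.461 × 10^12) ly = 16.87 ly.

16.87 ly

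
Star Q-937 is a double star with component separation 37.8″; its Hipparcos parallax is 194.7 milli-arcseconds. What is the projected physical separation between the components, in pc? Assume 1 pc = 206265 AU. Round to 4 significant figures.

0.0009412 pc

d = 1/p = 1/0.1947″ = 5.1361 pc.
At distance d (pc), an angle of θ arcsec spans θ·d AU: s = 37.8 × 5.1361 = 194.14 AU.
= 194.14 / 206265 = 0.00094122 pc.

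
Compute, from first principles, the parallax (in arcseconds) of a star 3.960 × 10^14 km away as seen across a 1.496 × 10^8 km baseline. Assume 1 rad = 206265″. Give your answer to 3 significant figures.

0.0779 arcsec

θ ≈ B/d = (1.496 × 10^8) / (3.960 × 10^14) = 3.7778 × 10^-7 rad.
In arcseconds: 3.7778 × 10^-7 × 206265 = 0.077923″.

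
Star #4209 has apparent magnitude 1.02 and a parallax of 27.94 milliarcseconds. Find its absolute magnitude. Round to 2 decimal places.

M = -1.75

d = 1/p = 1/0.02794″ = 35.791 pc.
m − M = 5 log₁₀(35.791) − 5 = 7.7689 − 5 = 2.7689.
M = m − (m − M) = 1.02 − 2.7689 = -1.75.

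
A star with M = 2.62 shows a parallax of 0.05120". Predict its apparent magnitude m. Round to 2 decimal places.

d = 1/p = 1/0.05120″ = 19.531 pc.
m − M = 5 log₁₀ d − 5 = 5 log₁₀(19.531) − 5 = 6.4536 − 5 = 1.4536.
m = M + (m − M) = 2.62 + 1.4536 = 4.07.

m = 4.07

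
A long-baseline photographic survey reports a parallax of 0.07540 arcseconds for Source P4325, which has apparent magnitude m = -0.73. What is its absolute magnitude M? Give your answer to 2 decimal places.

d = 1/p = 1/0.07540″ = 13.263 pc.
m − M = 5 log₁₀(13.263) − 5 = 5.6132 − 5 = 0.6132.
M = m − (m − M) = -0.73 − 0.6132 = -1.34.

M = -1.34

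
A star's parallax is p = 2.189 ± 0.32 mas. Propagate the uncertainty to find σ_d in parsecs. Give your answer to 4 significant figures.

66.78 pc

d = 1/p, so σ_d = σ_p / p².
σ_d = 0.000320 / (0.002189)² = 0.000320 / 0.0000047917 = 66.782 pc.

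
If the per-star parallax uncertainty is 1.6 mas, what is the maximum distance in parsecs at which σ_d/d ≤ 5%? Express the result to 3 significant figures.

σ_d/d = σ_p/p, so the condition is σ_p/p ≤ 0.05, i.e. p ≥ σ_p/0.05.
p_min = 1.6/0.05 = 32 mas = 0.032 arcsec.
d_max = 1/p_min = 1/0.032 = 31.25 pc.

31.3 pc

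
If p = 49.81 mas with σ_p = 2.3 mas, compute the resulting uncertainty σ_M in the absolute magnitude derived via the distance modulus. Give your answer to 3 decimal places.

σ_M = 0.100 mag

M = m − 5 log₁₀ d + 5 = m + 5 log₁₀ p + 5, so ∂M/∂p = 5/(p ln 10).
σ_M = (5/ln 10) · (σ_p/p) = 2.1715 × 2.3/49.81 = 2.1715 × 0.046175 = 0.10027.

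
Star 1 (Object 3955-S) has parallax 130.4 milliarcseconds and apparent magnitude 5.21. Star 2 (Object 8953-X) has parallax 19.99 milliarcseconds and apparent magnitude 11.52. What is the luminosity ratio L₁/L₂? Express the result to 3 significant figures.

L₁/L₂ = 7.85

d₁ = 1/p₁ = 1/0.1304″ = 7.6687 pc; d₂ = 1/p₂ = 1/0.01999″ = 50.025 pc.
M₁ = m₁ − 5 log₁₀ d₁ + 5 = 5.21 − 4.4236 + 5 = 5.7864.
M₂ = 11.52 − 8.4959 + 5 = 8.0241.
L₁/L₂ = 10^(0.4(M₂ − M₁)) = 10^(0.4 × 2.2377) = 10^0.89508 = 7.8538.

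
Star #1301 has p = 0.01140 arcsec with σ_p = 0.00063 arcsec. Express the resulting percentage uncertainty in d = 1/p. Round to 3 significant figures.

5.53%

For d = 1/p, |σ_d/d| = |σ_p/p|.
σ_p/p = 0.00063 / 0.01140 = 0.055263 = 5.5263%.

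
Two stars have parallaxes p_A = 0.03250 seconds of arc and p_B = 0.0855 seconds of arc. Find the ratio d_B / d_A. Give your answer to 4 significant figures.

0.3801

Since d = 1/p, d_B/d_A = p_A/p_B.
= 0.03250 / 0.0855 = 0.38012.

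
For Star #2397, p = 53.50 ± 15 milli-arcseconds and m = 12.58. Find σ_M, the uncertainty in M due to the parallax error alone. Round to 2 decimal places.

M = m − 5 log₁₀ d + 5 = m + 5 log₁₀ p + 5, so ∂M/∂p = 5/(p ln 10).
σ_M = (5/ln 10) · (σ_p/p) = 2.1715 × 15/53.50 = 2.1715 × 0.28037 = 0.60882.

σ_M = 0.61 mag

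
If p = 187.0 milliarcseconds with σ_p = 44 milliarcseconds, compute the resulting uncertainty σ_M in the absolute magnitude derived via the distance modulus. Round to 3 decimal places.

σ_M = 0.511 mag

M = m − 5 log₁₀ d + 5 = m + 5 log₁₀ p + 5, so ∂M/∂p = 5/(p ln 10).
σ_M = (5/ln 10) · (σ_p/p) = 2.1715 × 44/187.0 = 2.1715 × 0.23529 = 0.51093.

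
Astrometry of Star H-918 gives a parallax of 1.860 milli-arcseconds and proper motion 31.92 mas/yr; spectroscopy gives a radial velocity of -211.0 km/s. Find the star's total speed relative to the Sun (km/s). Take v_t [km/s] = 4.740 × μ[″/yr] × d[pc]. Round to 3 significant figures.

d = 1/p = 1/0.001860″ = 537.63 pc.
μ = 31.92 mas/yr = 0.03192 ″/yr.
v_t = 4.740 μ d = 4.740 × 0.03192 × 537.63 = 81.344 km/s.
v = √(v_r² + v_t²) = √((-211.0)² + 81.344²) = √51137.8 = 226.14 km/s.

226 km/s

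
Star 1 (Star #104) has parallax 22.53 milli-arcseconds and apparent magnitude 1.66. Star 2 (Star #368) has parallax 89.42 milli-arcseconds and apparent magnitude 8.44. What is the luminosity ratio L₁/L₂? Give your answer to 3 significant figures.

d₁ = 1/p₁ = 1/0.02253″ = 44.385 pc; d₂ = 1/p₂ = 1/0.08942″ = 11.183 pc.
M₁ = m₁ − 5 log₁₀ d₁ + 5 = 1.66 − 8.2362 + 5 = -1.5762.
M₂ = 8.44 − 5.2428 + 5 = 8.1972.
L₁/L₂ = 10^(0.4(M₂ − M₁)) = 10^(0.4 × 9.7734) = 10^3.90936 = 8116.3.

L₁/L₂ = 8120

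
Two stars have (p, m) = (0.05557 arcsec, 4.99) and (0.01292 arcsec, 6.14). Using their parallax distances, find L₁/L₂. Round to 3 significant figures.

d₁ = 1/p₁ = 1/0.05557″ = 17.995 pc; d₂ = 1/p₂ = 1/0.01292″ = 77.399 pc.
M₁ = m₁ − 5 log₁₀ d₁ + 5 = 4.99 − 6.2758 + 5 = 3.7142.
M₂ = 6.14 − 9.4437 + 5 = 1.6963.
L₁/L₂ = 10^(0.4(M₂ − M₁)) = 10^(0.4 × (-2.0179)) = 10^(-0.80716) = 0.1559.

L₁/L₂ = 0.156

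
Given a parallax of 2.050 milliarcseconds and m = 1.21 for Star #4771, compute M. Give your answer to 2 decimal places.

M = -7.23

d = 1/p = 1/0.002050″ = 487.8 pc.
m − M = 5 log₁₀(487.8) − 5 = 13.4412 − 5 = 8.4412.
M = m − (m − M) = 1.21 − 8.4412 = -7.23.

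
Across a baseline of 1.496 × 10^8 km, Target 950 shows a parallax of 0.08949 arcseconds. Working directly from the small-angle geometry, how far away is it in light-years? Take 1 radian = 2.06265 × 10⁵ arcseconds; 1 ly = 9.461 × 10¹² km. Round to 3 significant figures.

36.4 ly

θ = 0.08949″ = 0.08949/206265 = 4.3386 × 10^-7 rad.
d = B/θ = (1.496 × 10^8) / (4.3386 × 10^-7) = 3.4481 × 10^14 km = (3.4481 × 10^14) / (9.461 × 10^12) ly = 36.445 ly.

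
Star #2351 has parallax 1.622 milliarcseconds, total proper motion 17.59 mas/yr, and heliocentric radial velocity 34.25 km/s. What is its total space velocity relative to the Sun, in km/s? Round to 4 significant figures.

61.77 km/s

d = 1/p = 1/0.001622″ = 616.52 pc.
μ = 17.59 mas/yr = 0.01759 ″/yr.
v_t = 4.740 μ d = 4.740 × 0.01759 × 616.52 = 51.403 km/s.
v = √(v_r² + v_t²) = √(34.25² + 51.403²) = √3815.33 = 61.768 km/s.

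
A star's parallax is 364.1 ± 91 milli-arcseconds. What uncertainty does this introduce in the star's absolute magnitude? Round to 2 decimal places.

M = m − 5 log₁₀ d + 5 = m + 5 log₁₀ p + 5, so ∂M/∂p = 5/(p ln 10).
σ_M = (5/ln 10) · (σ_p/p) = 2.1715 × 91/364.1 = 2.1715 × 0.24993 = 0.54272.

σ_M = 0.54 mag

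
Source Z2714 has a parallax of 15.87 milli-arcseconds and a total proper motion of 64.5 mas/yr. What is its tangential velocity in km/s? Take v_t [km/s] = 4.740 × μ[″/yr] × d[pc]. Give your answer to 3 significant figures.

19.3 km/s

d = 1/p = 1/0.01587″ = 63.012 pc.
μ = 64.5 mas/yr = 0.0645 ″/yr.
v_t = 4.74 × μ × d = 4.74 × 0.0645 × 63.012 = 19.265 km/s.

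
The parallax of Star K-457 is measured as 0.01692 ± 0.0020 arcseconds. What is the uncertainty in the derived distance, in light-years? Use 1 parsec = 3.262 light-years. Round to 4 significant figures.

d = 1/p, so σ_d = σ_p / p².
σ_d = 0.00200 / (0.01692)² = 0.00200 / 0.00028629 = 6.9859 pc = 6.9859 × 3.262 ly = 22.788 ly.

22.79 ly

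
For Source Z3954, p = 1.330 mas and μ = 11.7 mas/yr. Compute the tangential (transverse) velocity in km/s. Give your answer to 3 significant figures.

d = 1/p = 1/0.001330″ = 751.88 pc.
μ = 11.7 mas/yr = 0.0117 ″/yr.
v_t = 4.74 × μ × d = 4.74 × 0.0117 × 751.88 = 41.698 km/s.

41.7 km/s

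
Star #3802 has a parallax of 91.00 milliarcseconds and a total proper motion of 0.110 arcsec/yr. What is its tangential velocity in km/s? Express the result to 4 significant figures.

d = 1/p = 1/0.09100″ = 10.989 pc.
v_t = 4.74 × μ × d = 4.74 × 0.110 × 10.989 = 5.7297 km/s.

5.730 km/s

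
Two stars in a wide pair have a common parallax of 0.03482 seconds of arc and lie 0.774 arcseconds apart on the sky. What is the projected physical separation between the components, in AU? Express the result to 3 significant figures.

d = 1/p = 1/0.03482″ = 28.719 pc.
At distance d (pc), an angle of θ arcsec spans θ·d AU: s = 0.774 × 28.719 = 22.229 AU.

22.2 AU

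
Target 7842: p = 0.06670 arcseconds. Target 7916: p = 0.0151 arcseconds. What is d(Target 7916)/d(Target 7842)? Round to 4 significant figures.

4.417

Since d = 1/p, d_B/d_A = p_A/p_B.
= 0.06670 / 0.0151 = 4.4172.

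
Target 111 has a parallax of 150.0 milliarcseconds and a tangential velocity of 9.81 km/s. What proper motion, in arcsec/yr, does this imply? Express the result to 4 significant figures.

d = 1/p = 1/0.1500″ = 6.6667 pc.
μ = v_t / (4.74 d) = 9.81 / (4.74 × 6.6667) = 9.81 / 31.6 = 0.31044 ″/yr.

0.3104 arcsec/yr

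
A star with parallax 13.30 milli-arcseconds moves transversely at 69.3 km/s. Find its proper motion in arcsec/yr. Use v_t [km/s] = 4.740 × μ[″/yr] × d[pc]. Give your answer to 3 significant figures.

0.194 arcsec/yr

d = 1/p = 1/0.01330″ = 75.188 pc.
μ = v_t / (4.74 d) = 69.3 / (4.74 × 75.188) = 69.3 / 356.39 = 0.19445 ″/yr.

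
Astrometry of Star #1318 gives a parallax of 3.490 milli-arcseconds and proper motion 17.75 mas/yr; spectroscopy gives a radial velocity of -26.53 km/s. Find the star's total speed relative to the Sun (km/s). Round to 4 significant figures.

35.85 km/s

d = 1/p = 1/0.003490″ = 286.53 pc.
μ = 17.75 mas/yr = 0.01775 ″/yr.
v_t = 4.740 μ d = 4.740 × 0.01775 × 286.53 = 24.107 km/s.
v = √(v_r² + v_t²) = √((-26.53)² + 24.107²) = √1284.99 = 35.847 km/s.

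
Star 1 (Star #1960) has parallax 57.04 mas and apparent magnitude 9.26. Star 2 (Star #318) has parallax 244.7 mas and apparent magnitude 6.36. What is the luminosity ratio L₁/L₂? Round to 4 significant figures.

L₁/L₂ = 1.273

d₁ = 1/p₁ = 1/0.05704″ = 17.532 pc; d₂ = 1/p₂ = 1/0.2447″ = 4.0866 pc.
M₁ = m₁ − 5 log₁₀ d₁ + 5 = 9.26 − 6.2192 + 5 = 8.0408.
M₂ = 6.36 − 3.0568 + 5 = 8.3032.
L₁/L₂ = 10^(0.4(M₂ − M₁)) = 10^(0.4 × 0.2624) = 10^0.10496 = 1.2734.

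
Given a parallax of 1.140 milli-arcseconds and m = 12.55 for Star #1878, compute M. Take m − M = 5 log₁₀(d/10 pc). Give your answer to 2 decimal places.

M = 2.83

d = 1/p = 1/0.001140″ = 877.19 pc.
m − M = 5 log₁₀(877.19) − 5 = 14.7155 − 5 = 9.7155.
M = m − (m − M) = 12.55 − 9.7155 = 2.83.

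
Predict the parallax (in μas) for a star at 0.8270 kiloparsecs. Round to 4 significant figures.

d = 0.8270 kpc = 827 pc.
p = 1/d = 1/827 = 0.0012092 arcsec.
= 0.0012092 × 10⁶ = 1209.2 μas.

1209 μas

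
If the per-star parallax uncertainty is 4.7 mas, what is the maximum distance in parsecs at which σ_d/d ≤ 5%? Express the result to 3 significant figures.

σ_d/d = σ_p/p, so the condition is σ_p/p ≤ 0.05, i.e. p ≥ σ_p/0.05.
p_min = 4.7/0.05 = 94 mas = 0.094 arcsec.
d_max = 1/p_min = 1/0.094 = 10.638 pc.

10.6 pc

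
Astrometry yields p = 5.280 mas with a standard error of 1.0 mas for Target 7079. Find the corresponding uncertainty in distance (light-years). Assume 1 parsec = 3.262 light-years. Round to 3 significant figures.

117 ly

d = 1/p, so σ_d = σ_p / p².
σ_d = 0.00100 / (0.005280)² = 0.00100 / 0.000027878 = 35.871 pc = 35.871 × 3.262 ly = 117.01 ly.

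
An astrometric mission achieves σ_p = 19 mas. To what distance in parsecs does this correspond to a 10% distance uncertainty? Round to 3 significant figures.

σ_d/d = σ_p/p, so the condition is σ_p/p ≤ 0.10, i.e. p ≥ σ_p/0.10.
p_min = 19/0.10 = 190 mas = 0.19 arcsec.
d_max = 1/p_min = 1/0.19 = 5.2632 pc.

5.26 pc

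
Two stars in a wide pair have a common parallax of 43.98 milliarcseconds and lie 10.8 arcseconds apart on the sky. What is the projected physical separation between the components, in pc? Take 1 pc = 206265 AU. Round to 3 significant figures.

0.00119 pc

d = 1/p = 1/0.04398″ = 22.738 pc.
At distance d (pc), an angle of θ arcsec spans θ·d AU: s = 10.8 × 22.738 = 245.57 AU.
= 245.57 / 206265 = 0.0011906 pc.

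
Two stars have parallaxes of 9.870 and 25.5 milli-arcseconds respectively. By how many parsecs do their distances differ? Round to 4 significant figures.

62.10 pc

d_A = 1/0.009870″ = 101.32 pc; d_B = 1/0.02550″ = 39.216 pc.
|d_B − d_A| = |39.216 − 101.32| = 62.104 pc.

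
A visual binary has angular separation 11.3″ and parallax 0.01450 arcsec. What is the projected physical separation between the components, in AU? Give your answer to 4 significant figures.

d = 1/p = 1/0.01450″ = 68.966 pc.
At distance d (pc), an angle of θ arcsec spans θ·d AU: s = 11.3 × 68.966 = 779.32 AU.

779.3 AU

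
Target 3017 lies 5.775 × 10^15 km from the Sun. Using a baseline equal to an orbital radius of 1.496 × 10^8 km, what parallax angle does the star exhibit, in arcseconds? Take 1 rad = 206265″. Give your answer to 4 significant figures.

θ ≈ B/d = (1.496 × 10^8) / (5.775 × 10^15) = 2.5905 × 10^-8 rad.
In arcseconds: 2.5905 × 10^-8 × 206265 = 0.0053433″.

0.005343 arcsec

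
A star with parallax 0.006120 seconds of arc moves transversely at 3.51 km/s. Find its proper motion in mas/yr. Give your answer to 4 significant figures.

4.532 mas/yr

d = 1/p = 1/0.006120″ = 163.4 pc.
μ = v_t / (4.74 d) = 3.51 / (4.74 × 163.4) = 3.51 / 774.52 = 0.0045318 ″/yr = 4.5318 mas/yr.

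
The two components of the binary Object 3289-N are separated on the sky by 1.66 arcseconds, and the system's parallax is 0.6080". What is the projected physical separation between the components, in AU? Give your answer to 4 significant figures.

d = 1/p = 1/0.6080″ = 1.6447 pc.
At distance d (pc), an angle of θ arcsec spans θ·d AU: s = 1.66 × 1.6447 = 2.7302 AU.

2.730 AU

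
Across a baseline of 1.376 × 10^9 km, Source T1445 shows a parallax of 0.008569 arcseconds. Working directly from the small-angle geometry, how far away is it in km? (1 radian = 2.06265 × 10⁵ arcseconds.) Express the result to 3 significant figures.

θ = 0.008569″ = 0.008569/206265 = 4.1544 × 10^-8 rad.
d = B/θ = (1.376 × 10^9) / (4.1544 × 10^-8) = 3.3122 × 10^16 km.

3.31 × 10^16 km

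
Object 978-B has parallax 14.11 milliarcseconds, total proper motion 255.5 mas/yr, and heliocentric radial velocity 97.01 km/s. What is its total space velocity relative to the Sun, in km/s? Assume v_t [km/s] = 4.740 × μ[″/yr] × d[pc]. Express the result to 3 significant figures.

d = 1/p = 1/0.01411″ = 70.872 pc.
μ = 255.5 mas/yr = 0.2555 ″/yr.
v_t = 4.740 μ d = 4.740 × 0.2555 × 70.872 = 85.831 km/s.
v = √(v_r² + v_t²) = √(97.01² + 85.831²) = √16777.9 = 129.53 km/s.

130 km/s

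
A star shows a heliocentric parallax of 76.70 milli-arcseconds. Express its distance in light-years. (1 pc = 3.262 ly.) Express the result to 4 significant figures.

p = 76.70 milli-arcseconds = 0.07670 arcsec.
d = 1/p = 1/0.07670 = 13.038 pc.
In light-years: 13.038 × 3.262 = 42.53 ly.

42.53 light years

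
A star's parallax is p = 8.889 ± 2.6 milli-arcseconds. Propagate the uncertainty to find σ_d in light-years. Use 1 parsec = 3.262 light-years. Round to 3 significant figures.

107 ly

d = 1/p, so σ_d = σ_p / p².
σ_d = 0.00260 / (0.008889)² = 0.00260 / 0.000079014 = 32.906 pc = 32.906 × 3.262 ly = 107.34 ly.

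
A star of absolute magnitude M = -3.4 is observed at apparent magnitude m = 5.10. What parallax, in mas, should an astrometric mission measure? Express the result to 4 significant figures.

m − M = 5.10 − (-3.4) = 8.50.
d = 10^((m−M)/5 + 1) = 10^2.700 = 501.19 pc.
p = 1/d = 1/501.19 = 0.0019953 arcsec = 1.9953 mas.

1.995 mas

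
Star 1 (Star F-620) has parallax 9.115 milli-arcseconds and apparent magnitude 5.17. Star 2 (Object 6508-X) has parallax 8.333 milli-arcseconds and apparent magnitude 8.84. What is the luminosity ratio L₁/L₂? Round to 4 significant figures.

L₁/L₂ = 24.55

d₁ = 1/p₁ = 1/0.009115″ = 109.71 pc; d₂ = 1/p₂ = 1/0.008333″ = 120 pc.
M₁ = m₁ − 5 log₁₀ d₁ + 5 = 5.17 − 10.2012 + 5 = -0.0312.
M₂ = 8.84 − 10.3959 + 5 = 3.4441.
L₁/L₂ = 10^(0.4(M₂ − M₁)) = 10^(0.4 × 3.4753) = 10^1.39012 = 24.554.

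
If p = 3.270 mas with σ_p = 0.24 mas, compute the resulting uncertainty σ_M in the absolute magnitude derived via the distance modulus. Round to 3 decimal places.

M = m − 5 log₁₀ d + 5 = m + 5 log₁₀ p + 5, so ∂M/∂p = 5/(p ln 10).
σ_M = (5/ln 10) · (σ_p/p) = 2.1715 × 0.24/3.270 = 2.1715 × 0.073394 = 0.15938.

σ_M = 0.159 mag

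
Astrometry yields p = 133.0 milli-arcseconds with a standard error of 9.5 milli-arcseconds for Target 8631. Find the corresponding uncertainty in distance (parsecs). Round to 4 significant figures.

0.5371 pc

d = 1/p, so σ_d = σ_p / p².
σ_d = 0.00950 / (0.1330)² = 0.00950 / 0.017689 = 0.53706 pc.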